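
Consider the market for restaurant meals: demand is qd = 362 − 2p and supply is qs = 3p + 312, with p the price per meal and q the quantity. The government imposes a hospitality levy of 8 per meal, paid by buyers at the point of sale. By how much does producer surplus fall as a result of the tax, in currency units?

Producer surplus falls by 1079.04.

Before the tax: set 362 − 2p = 3p + 312 → p* = 10, q* = 342.
With the tax collected from buyers, demand (in seller-price terms) shifts: qd = 362 − 2(p + 8).
New equilibrium: buyers pay 14.8, producers receive 6.8, q = 332.4. (Wedge: pb − ps = 8.)
ΔPS is the trapezoid between Q = 332.4 and Q = 342 of height 3.2: ½ · (342 + 332.4) · 3.2 = 1079.04.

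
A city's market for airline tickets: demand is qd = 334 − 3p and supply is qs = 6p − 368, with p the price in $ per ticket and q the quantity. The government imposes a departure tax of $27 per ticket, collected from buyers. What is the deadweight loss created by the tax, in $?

Before the tax: set 334 − 3p = 6p − 368 → p* = $78, q* = 100.
With the tax collected from buyers, demand (in seller-price terms) shifts: qd = 334 − 3(p + 27).
New equilibrium: buyers pay $96, producers receive $69, q = 46. (Wedge: pb − ps = 27.)
Quantity falls by |ΔQ| = |100 − 46| = 54.
DWL = ½ · t · |ΔQ| = ½ · 27 · 54 = $729.

Deadweight loss = $729.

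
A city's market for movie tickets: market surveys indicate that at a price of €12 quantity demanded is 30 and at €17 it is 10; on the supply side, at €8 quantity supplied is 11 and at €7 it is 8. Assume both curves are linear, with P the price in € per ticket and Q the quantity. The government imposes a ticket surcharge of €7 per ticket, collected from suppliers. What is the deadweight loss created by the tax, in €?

Demand slope: (10 − 30)/(17 − 12) = -4, so Qd = 78 − 4P.
Supply slope: (8 − 11)/(7 − 8) = 3, so Qs = 3P − 13.
Before the tax: set 78 − 4P = 3P − 13 → P* = €13, Q* = 26.
With the tax collected from suppliers, supply shifts: Qs = 3(P − 7) − 13.
New equilibrium: consumers pay €16, suppliers receive €9, Q = 14. (Wedge: Pb − Ps = 7.)
Quantity falls by |ΔQ| = |26 − 14| = 12.
DWL = ½ · t · |ΔQ| = ½ · 7 · 12 = €42.

Deadweight loss = €42.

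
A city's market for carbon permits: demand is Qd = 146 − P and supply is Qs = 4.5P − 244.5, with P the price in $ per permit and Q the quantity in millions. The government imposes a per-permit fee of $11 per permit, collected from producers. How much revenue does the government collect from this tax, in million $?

Tax revenue = $726 million.

Before the tax: set 146 − P = 4.5P − 244.5 → P* = $71, Q* = 75.
With the tax collected from producers, supply shifts: Qs = 4.5(P − 11) − 244.5.
Solving gives Q = 66 with consumers paying $80 and producers receiving $69 (the $11 wedge).
Revenue = t · Q = 11 · 66 = $726.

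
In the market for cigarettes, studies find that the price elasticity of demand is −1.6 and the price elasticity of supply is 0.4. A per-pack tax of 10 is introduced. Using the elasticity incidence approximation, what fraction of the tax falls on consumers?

Incidence ratio: consumers' share ≈ εs / (εs + |εd|) = 0.4 / (0.4 + 1.6) = 0.2.
Supply is the less elastic side, so consumers bear the smaller share.

Consumers' share ≈ 0.2.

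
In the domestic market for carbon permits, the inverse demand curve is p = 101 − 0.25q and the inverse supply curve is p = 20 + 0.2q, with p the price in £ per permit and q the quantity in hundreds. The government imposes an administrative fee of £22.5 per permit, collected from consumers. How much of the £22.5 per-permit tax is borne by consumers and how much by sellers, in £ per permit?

Consumers bear £12.5 per permit; sellers bear £10 per permit.

Rewrite in direct form: qd = 404 − 4p and qs = 5p − 100.
Without the tax, 404 − 4p = 5p − 100 gives 9p = 504, so p* = £56 and q* = 180.
With the tax collected from consumers, demand (in seller-price terms) shifts: qd = 404 − 4(p + 22.5).
Solving gives q = 130 with consumers paying £68.5 and sellers receiving £46 (the £22.5 wedge).
Burden on consumers: £12.5; on sellers: £10. (They sum to £22.5.)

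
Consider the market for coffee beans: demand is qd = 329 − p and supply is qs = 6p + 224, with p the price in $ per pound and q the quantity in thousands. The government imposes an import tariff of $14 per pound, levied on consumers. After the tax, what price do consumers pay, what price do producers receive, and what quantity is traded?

Before the tax: set 329 − p = 6p + 224 → p* = $15, q* = 314.
With the tax collected from consumers, demand (in seller-price terms) shifts: qd = 329 − (p + 14).
New equilibrium: consumers pay $27, producers receive $13, q = 302. (Wedge: pb − ps = 14.)
The less price-elastic side of the market bears the larger share of a per-unit tax.

Consumers pay $27; producers receive $13; quantity = 302.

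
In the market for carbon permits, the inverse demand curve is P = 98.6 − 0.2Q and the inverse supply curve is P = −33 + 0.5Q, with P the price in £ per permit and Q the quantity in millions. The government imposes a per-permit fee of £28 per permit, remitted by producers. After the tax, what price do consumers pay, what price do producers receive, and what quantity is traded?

Rewrite in direct form: Qd = 493 − 5P and Qs = 2P + 66.
Before the tax: set 493 − 5P = 2P + 66 → P* = £61, Q* = 188.
With the tax collected from producers, supply shifts: Qs = 2(P − 28) + 66.
New equilibrium: consumers pay £69, producers receive £41, Q = 148. (Wedge: Pb − Ps = 28.)
The less price-elastic side of the market bears the larger share of a per-unit tax.

Consumers pay £69; producers receive £41; quantity = 148.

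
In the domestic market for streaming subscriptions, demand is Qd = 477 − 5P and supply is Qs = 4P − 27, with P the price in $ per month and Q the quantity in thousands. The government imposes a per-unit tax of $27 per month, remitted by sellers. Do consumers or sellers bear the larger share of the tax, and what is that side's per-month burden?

Before the tax: set 477 − 5P = 4P − 27 → P* = $56, Q* = 197.
With the tax collected from sellers, supply shifts: Qs = 4(P − 27) − 27.
New equilibrium: consumers pay $68, sellers receive $41, Q = 137. (Wedge: Pb − Ps = 27.)
Per-month burden: consumers $12, sellers $15.
Sellers take the larger share because supply is less price-elastic here (demand slope 5 vs supply slope 4).

Sellers bear the larger share: $15 per month.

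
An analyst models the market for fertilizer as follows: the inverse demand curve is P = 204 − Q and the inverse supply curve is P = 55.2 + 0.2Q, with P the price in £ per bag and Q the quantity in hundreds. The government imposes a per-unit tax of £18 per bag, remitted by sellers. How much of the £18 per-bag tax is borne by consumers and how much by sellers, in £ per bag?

Inverting to Q(P) form: Qd = 204 − P; Qs = 5P − 276.
Without the tax, 204 − P = 5P − 276 gives 6P = 480, so P* = £80 and Q* = 124.
With the tax collected from sellers, supply shifts: Qs = 5(P − 18) − 276.
Solving gives Q = 109 with consumers paying £95 and sellers receiving £77 (the £18 wedge).
Burden on consumers: £15; on sellers: £3. (They sum to £18.)
The less price-elastic side of the market bears the larger share of a per-unit tax.

Consumers bear £15 per bag; sellers bear £3 per bag.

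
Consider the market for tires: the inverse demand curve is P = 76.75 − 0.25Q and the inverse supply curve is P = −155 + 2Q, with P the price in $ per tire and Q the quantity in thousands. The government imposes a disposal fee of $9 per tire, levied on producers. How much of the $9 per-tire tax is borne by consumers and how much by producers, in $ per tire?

Inverting to Q(P) form: Qd = 307 − 4P; Qs = 0.5P + 77.5.
Without the tax, 307 − 4P = 0.5P + 77.5 gives 4.5P = 229.5, so P* = $51 and Q* = 103.
With the tax collected from producers, supply shifts: Qs = 0.5(P − 9) + 77.5.
New equilibrium: consumers pay $52, producers receive $43, Q = 99. (Wedge: Pb − Ps = 9.)
Burden on consumers: $1; on producers: $8. (They sum to $9.)

Consumers bear $1 per tire; producers bear $8 per tire.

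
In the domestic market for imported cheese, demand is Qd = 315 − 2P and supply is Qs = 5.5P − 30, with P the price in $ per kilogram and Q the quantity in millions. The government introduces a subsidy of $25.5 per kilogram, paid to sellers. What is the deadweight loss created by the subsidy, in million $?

Deadweight loss = $476.85 million.

Before the subsidy: set 315 − 2P = 5.5P − 30 → P* = $46, Q* = 223.
With a per-unit subsidy paid to sellers, each receives P + 25.5 per unit sold, so supply becomes Qs = 5.5(P + 25.5) − 30.
Solving gives Q = 260.4 with consumers paying $27.3 and sellers receiving $52.8 (the $25.5 wedge).
Quantity rises by |ΔQ| = |223 − 260.4| = 37.4.
DWL = ½ · t · |ΔQ| = ½ · 25.5 · 37.4 = $476.85.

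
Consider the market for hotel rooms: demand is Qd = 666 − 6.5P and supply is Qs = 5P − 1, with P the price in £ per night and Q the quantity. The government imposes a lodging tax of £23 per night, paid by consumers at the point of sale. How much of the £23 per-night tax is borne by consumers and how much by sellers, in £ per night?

Before the tax: set 666 − 6.5P = 5P − 1 → P* = £58, Q* = 289.
With the tax collected from consumers, demand (in seller-price terms) shifts: Qd = 666 − 6.5(P + 23).
New equilibrium: consumers pay £68, sellers receive £45, Q = 224. (Wedge: Pb − Ps = 23.)
Burden on consumers: £10; on sellers: £13. (They sum to £23.)

Consumers bear £10 per night; sellers bear £13 per night.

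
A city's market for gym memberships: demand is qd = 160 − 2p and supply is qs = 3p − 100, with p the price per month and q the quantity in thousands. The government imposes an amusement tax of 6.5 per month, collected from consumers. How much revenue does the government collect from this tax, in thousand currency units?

Tax revenue = 313.3 thousand.

Before the tax: set 160 − 2p = 3p − 100 → p* = 52, q* = 56.
With the tax collected from consumers, demand (in seller-price terms) shifts: qd = 160 − 2(p + 6.5).
Solving gives q = 48.2 with consumers paying 55.9 and producers receiving 49.4 (the 6.5 wedge).
Revenue = t · Q = 6.5 · 48.2 = 313.3.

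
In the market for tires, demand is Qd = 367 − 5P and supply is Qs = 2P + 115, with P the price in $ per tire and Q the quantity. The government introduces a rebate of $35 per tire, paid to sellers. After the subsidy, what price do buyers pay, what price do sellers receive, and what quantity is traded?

Buyers pay $26; sellers receive $61; quantity = 237.

Before the subsidy: set 367 − 5P = 2P + 115 → P* = $36, Q* = 187.
With a per-unit subsidy paid to sellers, each receives P + 35 per unit sold, so supply becomes Qs = 2(P + 35) + 115.
New equilibrium: buyers pay $26, sellers receive $61, Q = 237. (Wedge: Pb − Ps = −35.)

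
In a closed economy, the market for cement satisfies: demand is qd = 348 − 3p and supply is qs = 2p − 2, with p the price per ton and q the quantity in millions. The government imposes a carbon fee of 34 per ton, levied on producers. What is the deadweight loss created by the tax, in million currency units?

Without the tax, 348 − 3p = 2p − 2 gives 5p = 350, so p* = 70 and q* = 138.
With the tax collected from producers, supply shifts: qs = 2(p − 34) − 2.
Solving gives q = 97.2 with consumers paying 83.6 and producers receiving 49.6 (the 34 wedge).
Quantity falls by |ΔQ| = |138 − 97.2| = 40.8.
DWL = ½ · t · |ΔQ| = ½ · 34 · 40.8 = 693.6.

Deadweight loss = 693.6 million.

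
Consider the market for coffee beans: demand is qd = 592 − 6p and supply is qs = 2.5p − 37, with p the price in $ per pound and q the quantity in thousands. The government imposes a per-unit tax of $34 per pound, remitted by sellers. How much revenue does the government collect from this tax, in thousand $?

Without the tax, 592 − 6p = 2.5p − 37 gives 8.5p = 629, so p* = $74 and q* = 148.
With the tax collected from sellers, supply shifts: qs = 2.5(p − 34) − 37.
Solving gives q = 88 with consumers paying $84 and sellers receiving $50 (the $34 wedge).
Revenue = t · Q = 34 · 88 = $2992.

Tax revenue = $2992 thousand.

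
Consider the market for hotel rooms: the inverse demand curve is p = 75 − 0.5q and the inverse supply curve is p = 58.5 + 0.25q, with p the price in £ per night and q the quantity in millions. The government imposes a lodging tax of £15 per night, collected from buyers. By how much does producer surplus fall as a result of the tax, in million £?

Rewrite in direct form: qd = 150 − 2p and qs = 4p − 234.
Before the tax: set 150 − 2p = 4p − 234 → p* = £64, q* = 22.
With the tax collected from buyers, demand (in seller-price terms) shifts: qd = 150 − 2(p + 15).
Solving gives q = 2 with buyers paying £74 and suppliers receiving £59 (the £15 wedge).
ΔPS is the trapezoid between Q = 2 and Q = 22 of height £5: ½ · (22 + 2) · 5 = £60.

Producer surplus falls by £60 million.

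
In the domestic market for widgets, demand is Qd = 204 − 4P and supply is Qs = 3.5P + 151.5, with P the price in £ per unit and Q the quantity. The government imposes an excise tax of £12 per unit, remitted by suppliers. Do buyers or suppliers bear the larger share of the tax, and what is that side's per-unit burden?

Before the tax: set 204 − 4P = 3.5P + 151.5 → P* = £7, Q* = 176.
With the tax collected from suppliers, supply shifts: Qs = 3.5(P − 12) + 151.5.
Solving gives Q = 153.6 with buyers paying £12.6 and suppliers receiving £0.6 (the £12 wedge).
Per-unit burden: buyers £5.6, suppliers £6.4.
Suppliers take the larger share because supply is less price-elastic here (demand slope 4 vs supply slope 3.5).
The less price-elastic side of the market bears the larger share of a per-unit tax.

Suppliers bear the larger share: £6.4 per unit.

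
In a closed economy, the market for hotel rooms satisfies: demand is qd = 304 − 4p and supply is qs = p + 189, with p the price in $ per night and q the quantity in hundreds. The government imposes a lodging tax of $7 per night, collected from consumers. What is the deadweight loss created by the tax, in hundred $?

Deadweight loss = $19.6 hundred.

Before the tax: set 304 − 4p = p + 189 → p* = $23, q* = 212.
With the tax collected from consumers, demand (in seller-price terms) shifts: qd = 304 − 4(p + 7).
Solving gives q = 206.4 with consumers paying $24.4 and suppliers receiving $17.4 (the $7 wedge).
Quantity falls by |ΔQ| = |212 − 206.4| = 5.6.
DWL = ½ · t · |ΔQ| = ½ · 7 · 5.6 = $19.6.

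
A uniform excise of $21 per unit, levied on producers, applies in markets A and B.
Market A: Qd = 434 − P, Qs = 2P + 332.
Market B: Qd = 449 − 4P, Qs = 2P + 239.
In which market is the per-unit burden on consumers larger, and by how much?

Market A: pre-tax P* = $34, Q* = 400; post-tax Q = 386; per-unit burden on consumers = $14.
Market B: pre-tax P* = $35, Q* = 309; post-tax Q = 281; per-unit burden on consumers = $7.
Difference: $14 vs $7 → market A is larger by $7.

Market A, by $7.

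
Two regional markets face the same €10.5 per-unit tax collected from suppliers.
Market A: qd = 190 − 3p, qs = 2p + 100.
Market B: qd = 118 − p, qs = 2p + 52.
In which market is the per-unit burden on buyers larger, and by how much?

Market A: pre-tax p* = €18, q* = 136; post-tax q = 123.4; per-unit burden on buyers = €4.2.
Market B: pre-tax p* = €22, q* = 96; post-tax q = 89; per-unit burden on buyers = €7.
Difference: €4.2 vs €7 → market B is larger by €2.8.

Market B, by €2.8.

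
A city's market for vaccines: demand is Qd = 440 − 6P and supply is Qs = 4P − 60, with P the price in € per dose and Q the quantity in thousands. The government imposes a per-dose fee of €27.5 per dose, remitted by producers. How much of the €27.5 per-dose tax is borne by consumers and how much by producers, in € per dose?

Without the tax, 440 − 6P = 4P − 60 gives 10P = 500, so P* = €50 and Q* = 140.
With the tax collected from producers, supply shifts: Qs = 4(P − 27.5) − 60.
New equilibrium: consumers pay €61, producers receive €33.5, Q = 74. (Wedge: Pb − Ps = 27.5.)
Burden on consumers: €11; on producers: €16.5. (They sum to €27.5.)

Consumers bear €11 per dose; producers bear €16.5 per dose.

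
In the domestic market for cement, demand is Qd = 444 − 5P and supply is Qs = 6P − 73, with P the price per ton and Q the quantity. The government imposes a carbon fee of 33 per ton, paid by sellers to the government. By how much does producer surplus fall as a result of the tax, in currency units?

Without the tax, 444 − 5P = 6P − 73 gives 11P = 517, so P* = 47 and Q* = 209.
With the tax collected from sellers, supply shifts: Qs = 6(P − 33) − 73.
New equilibrium: consumers pay 65, sellers receive 32, Q = 119. (Wedge: Pb − Ps = 33.)
ΔPS is the trapezoid between Q = 119 and Q = 209 of height 15: ½ · (209 + 119) · 15 = 2460.

Producer surplus falls by 2460.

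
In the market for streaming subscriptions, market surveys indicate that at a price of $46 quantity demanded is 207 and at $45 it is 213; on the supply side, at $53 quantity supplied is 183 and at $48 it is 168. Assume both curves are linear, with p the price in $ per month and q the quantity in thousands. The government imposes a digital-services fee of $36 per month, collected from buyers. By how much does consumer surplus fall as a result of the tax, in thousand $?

Consumer surplus falls by $1692 thousand.

Demand slope: (213 − 207)/(45 − 46) = -6, so qd = 483 − 6p.
Supply slope: (168 − 183)/(48 − 53) = 3, so qs = 3p + 24.
Without the tax, 483 − 6p = 3p + 24 gives 9p = 459, so p* = $51 and q* = 177.
With the tax collected from buyers, demand (in seller-price terms) shifts: qd = 483 − 6(p + 36).
New equilibrium: buyers pay $63, suppliers receive $27, q = 105. (Wedge: pb − ps = 36.)
ΔCS is the trapezoid between Q = 105 and Q = 177 of height $12: ½ · (177 + 105) · 12 = $1692.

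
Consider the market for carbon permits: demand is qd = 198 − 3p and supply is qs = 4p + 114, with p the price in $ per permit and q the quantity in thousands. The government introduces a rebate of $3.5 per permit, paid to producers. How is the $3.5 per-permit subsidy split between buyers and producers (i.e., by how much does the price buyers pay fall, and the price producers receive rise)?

Buyers gain $2 per permit; producers gain $1.5 per permit.

Without the subsidy, 198 − 3p = 4p + 114 gives 7p = 84, so p* = $12 and q* = 162.
With a per-unit subsidy paid to producers, each receives p + 3.5 per unit sold, so supply becomes qs = 4(p + 3.5) + 114.
New equilibrium: buyers pay $10, producers receive $13.5, q = 168. (Wedge: pb − ps = −3.5.)
Gain to buyers: $2; to producers: $1.5. (They sum to $3.5.)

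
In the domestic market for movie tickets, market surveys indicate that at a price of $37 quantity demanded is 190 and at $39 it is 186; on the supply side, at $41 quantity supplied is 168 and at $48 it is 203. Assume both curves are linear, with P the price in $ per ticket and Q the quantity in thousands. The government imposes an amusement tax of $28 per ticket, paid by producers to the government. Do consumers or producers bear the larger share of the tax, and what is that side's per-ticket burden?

Consumers bear the larger share: $20 per ticket.

Demand slope: (186 − 190)/(39 − 37) = -2, so Qd = 264 − 2P.
Supply slope: (203 − 168)/(48 − 41) = 5, so Qs = 5P − 37.
Before the tax: set 264 − 2P = 5P − 37 → P* = $43, Q* = 178.
With the tax collected from producers, supply shifts: Qs = 5(P − 28) − 37.
Solving gives Q = 138 with consumers paying $63 and producers receiving $35 (the $28 wedge).
Per-ticket burden: consumers $20, producers $8.
Consumers take the larger share because demand is less price-elastic here (demand slope 2 vs supply slope 5).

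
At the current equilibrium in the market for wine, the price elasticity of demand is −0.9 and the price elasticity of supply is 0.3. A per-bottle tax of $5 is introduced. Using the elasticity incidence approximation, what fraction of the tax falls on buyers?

Incidence ratio: buyers' share ≈ εs / (εs + |εd|) = 0.3 / (0.3 + 0.9) = 0.25.
Supply is the less elastic side, so buyers bear the smaller share.

Buyers' share ≈ 0.25.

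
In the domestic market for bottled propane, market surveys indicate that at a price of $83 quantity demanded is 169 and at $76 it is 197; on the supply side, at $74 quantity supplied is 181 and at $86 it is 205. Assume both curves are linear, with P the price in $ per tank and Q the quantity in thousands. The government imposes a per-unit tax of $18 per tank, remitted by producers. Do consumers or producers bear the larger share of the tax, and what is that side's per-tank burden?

Producers bear the larger share: $12 per tank.

Demand slope: (197 − 169)/(76 − 83) = -4, so Qd = 501 − 4P.
Supply slope: (205 − 181)/(86 − 74) = 2, so Qs = 2P + 33.
Without the tax, 501 − 4P = 2P + 33 gives 6P = 468, so P* = $78 and Q* = 189.
With the tax collected from producers, supply shifts: Qs = 2(P − 18) + 33.
Solving gives Q = 165 with consumers paying $84 and producers receiving $66 (the $18 wedge).
Per-tank burden: consumers $6, producers $12.
Producers take the larger share because supply is less price-elastic here (demand slope 4 vs supply slope 2).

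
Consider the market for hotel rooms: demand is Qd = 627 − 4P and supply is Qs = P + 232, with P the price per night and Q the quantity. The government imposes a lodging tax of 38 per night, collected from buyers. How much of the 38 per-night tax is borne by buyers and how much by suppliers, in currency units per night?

Buyers bear 7.6 per night; suppliers bear 30.4 per night.

Without the tax, 627 − 4P = P + 232 gives 5P = 395, so P* = 79 and Q* = 311.
With the tax collected from buyers, demand (in seller-price terms) shifts: Qd = 627 − 4(P + 38).
New equilibrium: buyers pay 86.6, suppliers receive 48.6, Q = 280.6. (Wedge: Pb − Ps = 38.)
Burden on buyers: 7.6; on suppliers: 30.4. (They sum to 38.)
The less price-elastic side of the market bears the larger share of a per-unit tax.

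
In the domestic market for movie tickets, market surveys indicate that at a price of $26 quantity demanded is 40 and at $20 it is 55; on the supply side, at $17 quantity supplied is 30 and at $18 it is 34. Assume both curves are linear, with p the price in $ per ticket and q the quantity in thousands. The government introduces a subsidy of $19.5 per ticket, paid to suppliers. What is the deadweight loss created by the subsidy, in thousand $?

Deadweight loss = $292.5 thousand.

Demand slope: (55 − 40)/(20 − 26) = -2.5, so qd = 105 − 2.5p.
Supply slope: (34 − 30)/(18 − 17) = 4, so qs = 4p − 38.
Without the subsidy, 105 − 2.5p = 4p − 38 gives 6.5p = 143, so p* = $22 and q* = 50.
With a per-unit subsidy paid to suppliers, each receives p + 19.5 per unit sold, so supply becomes qs = 4(p + 19.5) − 38.
New equilibrium: consumers pay $10, suppliers receive $29.5, q = 80. (Wedge: pb − ps = −19.5.)
Quantity rises by |ΔQ| = |50 − 80| = 30.
DWL = ½ · t · |ΔQ| = ½ · 19.5 · 30 = $292.5.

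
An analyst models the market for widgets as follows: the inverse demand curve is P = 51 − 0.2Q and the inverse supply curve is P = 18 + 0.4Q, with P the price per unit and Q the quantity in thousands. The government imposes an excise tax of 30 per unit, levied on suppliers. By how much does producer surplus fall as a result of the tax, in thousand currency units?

Rewrite in direct form: Qd = 255 − 5P and Qs = 2.5P − 45.
Before the tax: set 255 − 5P = 2.5P − 45 → P* = 40, Q* = 55.
With the tax collected from suppliers, supply shifts: Qs = 2.5(P − 30) − 45.
New equilibrium: consumers pay 50, suppliers receive 20, Q = 5. (Wedge: Pb − Ps = 30.)
ΔPS is the trapezoid between Q = 5 and Q = 55 of height 20: ½ · (55 + 5) · 20 = 600.

Producer surplus falls by 600 thousand.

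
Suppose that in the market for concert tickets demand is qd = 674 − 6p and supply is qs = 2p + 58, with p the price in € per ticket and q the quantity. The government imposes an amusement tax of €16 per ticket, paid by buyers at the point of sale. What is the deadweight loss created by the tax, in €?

Deadweight loss = €192.

Before the tax: set 674 − 6p = 2p + 58 → p* = €77, q* = 212.
With the tax collected from buyers, demand (in seller-price terms) shifts: qd = 674 − 6(p + 16).
New equilibrium: buyers pay €81, suppliers receive €65, q = 188. (Wedge: pb − ps = 16.)
Quantity falls by |ΔQ| = |212 − 188| = 24.
DWL = ½ · t · |ΔQ| = ½ · 16 · 24 = €192.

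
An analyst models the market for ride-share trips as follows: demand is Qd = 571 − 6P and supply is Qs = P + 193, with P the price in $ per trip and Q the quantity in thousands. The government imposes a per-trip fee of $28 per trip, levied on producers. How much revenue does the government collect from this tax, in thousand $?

Tax revenue = $6244 thousand.

Without the tax, 571 − 6P = P + 193 gives 7P = 378, so P* = $54 and Q* = 247.
With the tax collected from producers, supply shifts: Qs = (P − 28) + 193.
New equilibrium: consumers pay $58, producers receive $30, Q = 223. (Wedge: Pb − Ps = 28.)
Revenue = t · Q = 28 · 223 = $6244.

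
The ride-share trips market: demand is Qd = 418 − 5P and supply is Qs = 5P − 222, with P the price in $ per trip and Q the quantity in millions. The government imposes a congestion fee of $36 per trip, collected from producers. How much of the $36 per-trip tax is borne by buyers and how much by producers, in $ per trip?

Buyers bear $18 per trip; producers bear $18 per trip.

Without the tax, 418 − 5P = 5P − 222 gives 10P = 640, so P* = $64 and Q* = 98.
With the tax collected from producers, supply shifts: Qs = 5(P − 36) − 222.
Solving gives Q = 8 with buyers paying $82 and producers receiving $46 (the $36 wedge).
Burden on buyers: $18; on producers: $18. (They sum to $36.)
The less price-elastic side of the market bears the larger share of a per-unit tax.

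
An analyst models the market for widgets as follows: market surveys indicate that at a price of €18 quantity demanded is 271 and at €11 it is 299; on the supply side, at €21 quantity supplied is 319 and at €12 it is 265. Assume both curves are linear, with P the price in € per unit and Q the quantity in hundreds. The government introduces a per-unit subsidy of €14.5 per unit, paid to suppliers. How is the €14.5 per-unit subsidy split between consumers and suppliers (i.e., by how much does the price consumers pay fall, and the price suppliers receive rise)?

Consumers gain €8.7 per unit; suppliers gain €5.8 per unit.

Demand slope: (299 − 271)/(11 − 18) = -4, so Qd = 343 − 4P.
Supply slope: (265 − 319)/(12 − 21) = 6, so Qs = 6P + 193.
Without the subsidy, 343 − 4P = 6P + 193 gives 10P = 150, so P* = €15 and Q* = 283.
With a per-unit subsidy paid to suppliers, each receives P + 14.5 per unit sold, so supply becomes Qs = 6(P + 14.5) + 193.
Solving gives Q = 317.8 with consumers paying €6.3 and suppliers receiving €20.8 (the €14.5 wedge).
Gain to consumers: €8.7; to suppliers: €5.8. (They sum to €14.5.)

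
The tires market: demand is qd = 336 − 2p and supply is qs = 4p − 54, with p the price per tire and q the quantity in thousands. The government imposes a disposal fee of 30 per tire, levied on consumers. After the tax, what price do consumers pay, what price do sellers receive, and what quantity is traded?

Consumers pay 85; sellers receive 55; quantity = 166.

Before the tax: set 336 − 2p = 4p − 54 → p* = 65, q* = 206.
With the tax collected from consumers, demand (in seller-price terms) shifts: qd = 336 − 2(p + 30).
Solving gives q = 166 with consumers paying 85 and sellers receiving 55 (the 30 wedge).
The less price-elastic side of the market bears the larger share of a per-unit tax.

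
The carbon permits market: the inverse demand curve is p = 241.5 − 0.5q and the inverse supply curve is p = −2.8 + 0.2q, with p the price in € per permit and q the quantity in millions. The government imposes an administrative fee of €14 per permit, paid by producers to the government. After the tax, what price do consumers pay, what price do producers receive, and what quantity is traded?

Inverting to q(p) form: qd = 483 − 2p; qs = 5p + 14.
Without the tax, 483 − 2p = 5p + 14 gives 7p = 469, so p* = €67 and q* = 349.
With the tax collected from producers, supply shifts: qs = 5(p − 14) + 14.
Solving gives q = 329 with consumers paying €77 and producers receiving €63 (the €14 wedge).
The less price-elastic side of the market bears the larger share of a per-unit tax.

Consumers pay €77; producers receive €63; quantity = 329.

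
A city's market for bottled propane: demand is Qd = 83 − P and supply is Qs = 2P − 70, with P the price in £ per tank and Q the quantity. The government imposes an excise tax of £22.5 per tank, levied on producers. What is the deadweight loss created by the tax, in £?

Deadweight loss = £168.75.

Without the tax, 83 − P = 2P − 70 gives 3P = 153, so P* = £51 and Q* = 32.
With the tax collected from producers, supply shifts: Qs = 2(P − 22.5) − 70.
Solving gives Q = 17 with buyers paying £66 and producers receiving £43.5 (the £22.5 wedge).
Quantity falls by |ΔQ| = |32 − 17| = 15.
DWL = ½ · t · |ΔQ| = ½ · 22.5 · 15 = £168.75.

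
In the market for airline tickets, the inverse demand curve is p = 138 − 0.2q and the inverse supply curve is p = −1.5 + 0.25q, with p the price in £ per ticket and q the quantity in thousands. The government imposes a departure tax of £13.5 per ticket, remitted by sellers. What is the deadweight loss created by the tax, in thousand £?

Rewrite in direct form: qd = 690 − 5p and qs = 4p + 6.
Without the tax, 690 − 5p = 4p + 6 gives 9p = 684, so p* = £76 and q* = 310.
With the tax collected from sellers, supply shifts: qs = 4(p − 13.5) + 6.
New equilibrium: consumers pay £82, sellers receive £68.5, q = 280. (Wedge: pb − ps = 13.5.)
Quantity falls by |ΔQ| = |310 − 280| = 30.
DWL = ½ · t · |ΔQ| = ½ · 13.5 · 30 = £202.5.

Deadweight loss = £202.5 thousand.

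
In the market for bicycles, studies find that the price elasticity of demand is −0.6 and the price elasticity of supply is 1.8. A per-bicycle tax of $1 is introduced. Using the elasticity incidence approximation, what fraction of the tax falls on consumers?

Incidence ratio: consumers' share ≈ εs / (εs + |εd|) = 1.8 / (1.8 + 0.6) = 0.75.
Supply is the more elastic side, so consumers bear the larger share.

Consumers' share ≈ 0.75.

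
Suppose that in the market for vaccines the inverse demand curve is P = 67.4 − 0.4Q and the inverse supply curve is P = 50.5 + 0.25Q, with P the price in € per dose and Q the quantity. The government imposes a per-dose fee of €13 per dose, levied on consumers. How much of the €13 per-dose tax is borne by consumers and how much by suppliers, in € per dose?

Consumers bear €8 per dose; suppliers bear €5 per dose.

Rewrite in direct form: Qd = 168.5 − 2.5P and Qs = 4P − 202.
Without the tax, 168.5 − 2.5P = 4P − 202 gives 6.5P = 370.5, so P* = €57 and Q* = 26.
With the tax collected from consumers, demand (in seller-price terms) shifts: Qd = 168.5 − 2.5(P + 13).
Solving gives Q = 6 with consumers paying €65 and suppliers receiving €52 (the €13 wedge).
Burden on consumers: €8; on suppliers: €5. (They sum to €13.)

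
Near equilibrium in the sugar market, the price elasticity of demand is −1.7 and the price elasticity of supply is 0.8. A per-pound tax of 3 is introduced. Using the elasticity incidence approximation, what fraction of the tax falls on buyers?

Buyers' share ≈ 0.32.

Incidence ratio: buyers' share ≈ εs / (εs + |εd|) = 0.8 / (0.8 + 1.7) = 0.32.
Supply is the less elastic side, so buyers bear the smaller share.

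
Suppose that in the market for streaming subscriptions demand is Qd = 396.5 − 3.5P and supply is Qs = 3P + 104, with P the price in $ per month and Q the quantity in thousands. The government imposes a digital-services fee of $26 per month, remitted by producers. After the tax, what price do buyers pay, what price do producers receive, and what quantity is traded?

Buyers pay $57; producers receive $31; quantity = 197.

Before the tax: set 396.5 − 3.5P = 3P + 104 → P* = $45, Q* = 239.
With the tax collected from producers, supply shifts: Qs = 3(P − 26) + 104.
New equilibrium: buyers pay $57, producers receive $31, Q = 197. (Wedge: Pb − Ps = 26.)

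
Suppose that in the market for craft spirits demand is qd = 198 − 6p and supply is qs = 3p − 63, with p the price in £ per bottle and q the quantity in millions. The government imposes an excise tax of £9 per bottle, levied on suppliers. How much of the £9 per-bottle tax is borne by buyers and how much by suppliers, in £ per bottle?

Buyers bear £3 per bottle; suppliers bear £6 per bottle.

Without the tax, 198 − 6p = 3p − 63 gives 9p = 261, so p* = £29 and q* = 24.
With the tax collected from suppliers, supply shifts: qs = 3(p − 9) − 63.
Solving gives q = 6 with buyers paying £32 and suppliers receiving £23 (the £9 wedge).
Burden on buyers: £3; on suppliers: £6. (They sum to £9.)
The less price-elastic side of the market bears the larger share of a per-unit tax.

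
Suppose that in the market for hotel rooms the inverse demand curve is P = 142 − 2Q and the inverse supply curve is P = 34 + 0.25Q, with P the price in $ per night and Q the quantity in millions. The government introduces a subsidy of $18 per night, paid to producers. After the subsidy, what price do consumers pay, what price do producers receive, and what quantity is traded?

Consumers pay $30; producers receive $48; quantity = 56.

Rewrite in direct form: Qd = 71 − 0.5P and Qs = 4P − 136.
Before the subsidy: set 71 − 0.5P = 4P − 136 → P* = $46, Q* = 48.
With a per-unit subsidy paid to producers, each receives P + 18 per unit sold, so supply becomes Qs = 4(P + 18) − 136.
New equilibrium: consumers pay $30, producers receive $48, Q = 56. (Wedge: Pb − Ps = −18.)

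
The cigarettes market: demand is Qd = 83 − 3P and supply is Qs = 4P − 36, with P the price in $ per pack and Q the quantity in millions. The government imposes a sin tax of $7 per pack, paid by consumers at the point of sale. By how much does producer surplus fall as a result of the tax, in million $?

Before the tax: set 83 − 3P = 4P − 36 → P* = $17, Q* = 32.
With the tax collected from consumers, demand (in seller-price terms) shifts: Qd = 83 − 3(P + 7).
Solving gives Q = 20 with consumers paying $21 and suppliers receiving $14 (the $7 wedge).
ΔPS is the trapezoid between Q = 20 and Q = 32 of height $3: ½ · (32 + 20) · 3 = $78.

Producer surplus falls by $78 million.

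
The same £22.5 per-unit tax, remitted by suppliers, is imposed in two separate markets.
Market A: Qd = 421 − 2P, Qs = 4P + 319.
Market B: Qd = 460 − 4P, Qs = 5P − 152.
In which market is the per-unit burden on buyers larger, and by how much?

Market A: pre-tax P* = £17, Q* = 387; post-tax Q = 357; per-unit burden on buyers = £15.
Market B: pre-tax P* = £68, Q* = 188; post-tax Q = 138; per-unit burden on buyers = £12.5.
Difference: £15 vs £12.5 → market A is larger by £2.5.

Market A, by £2.5.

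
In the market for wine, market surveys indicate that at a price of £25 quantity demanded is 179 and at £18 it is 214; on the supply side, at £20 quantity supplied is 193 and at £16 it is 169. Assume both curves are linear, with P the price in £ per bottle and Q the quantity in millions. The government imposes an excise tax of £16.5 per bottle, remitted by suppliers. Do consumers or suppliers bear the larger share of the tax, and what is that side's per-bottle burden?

Demand slope: (214 − 179)/(18 − 25) = -5, so Qd = 304 − 5P.
Supply slope: (169 − 193)/(16 − 20) = 6, so Qs = 6P + 73.
Before the tax: set 304 − 5P = 6P + 73 → P* = £21, Q* = 199.
With the tax collected from suppliers, supply shifts: Qs = 6(P − 16.5) + 73.
New equilibrium: consumers pay £30, suppliers receive £13.5, Q = 154. (Wedge: Pb − Ps = 16.5.)
Per-bottle burden: consumers £9, suppliers £7.5.
Consumers take the larger share because demand is less price-elastic here (demand slope 5 vs supply slope 6).
The less price-elastic side of the market bears the larger share of a per-unit tax.

Consumers bear the larger share: £9 per bottle.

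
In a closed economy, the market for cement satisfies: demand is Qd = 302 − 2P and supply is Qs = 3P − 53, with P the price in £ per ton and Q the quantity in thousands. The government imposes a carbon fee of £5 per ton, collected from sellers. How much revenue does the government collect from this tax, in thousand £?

Tax revenue = £770 thousand.

Without the tax, 302 − 2P = 3P − 53 gives 5P = 355, so P* = £71 and Q* = 160.
With the tax collected from sellers, supply shifts: Qs = 3(P − 5) − 53.
New equilibrium: buyers pay £74, sellers receive £69, Q = 154. (Wedge: Pb − Ps = 5.)
Revenue = t · Q = 5 · 154 = £770.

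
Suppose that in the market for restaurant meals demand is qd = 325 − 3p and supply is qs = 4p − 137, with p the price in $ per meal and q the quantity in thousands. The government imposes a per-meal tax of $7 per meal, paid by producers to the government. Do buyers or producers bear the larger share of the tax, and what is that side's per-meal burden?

Without the tax, 325 − 3p = 4p − 137 gives 7p = 462, so p* = $66 and q* = 127.
With the tax collected from producers, supply shifts: qs = 4(p − 7) − 137.
New equilibrium: buyers pay $70, producers receive $63, q = 115. (Wedge: pb − ps = 7.)
Per-meal burden: buyers $4, producers $3.
Buyers take the larger share because demand is less price-elastic here (demand slope 3 vs supply slope 4).

Buyers bear the larger share: $4 per meal.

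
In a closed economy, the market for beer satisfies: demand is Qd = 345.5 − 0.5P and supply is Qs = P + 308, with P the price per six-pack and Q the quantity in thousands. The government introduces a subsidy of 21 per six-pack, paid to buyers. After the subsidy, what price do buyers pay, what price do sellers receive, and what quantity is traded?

Before the subsidy: set 345.5 − 0.5P = P + 308 → P* = 25, Q* = 333.
With a per-unit subsidy paid to buyers, each effectively pays P − 21, so demand becomes Qd = 345.5 − 0.5(P − 21).
Solving gives Q = 340 with buyers paying 11 and sellers receiving 32 (the 21 wedge).

Buyers pay 11; sellers receive 32; quantity = 340.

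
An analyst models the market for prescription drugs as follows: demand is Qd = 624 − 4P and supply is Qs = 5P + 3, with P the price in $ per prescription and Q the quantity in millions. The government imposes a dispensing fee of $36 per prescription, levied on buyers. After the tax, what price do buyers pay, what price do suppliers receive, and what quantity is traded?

Before the tax: set 624 − 4P = 5P + 3 → P* = $69, Q* = 348.
With the tax collected from buyers, demand (in seller-price terms) shifts: Qd = 624 − 4(P + 36).
New equilibrium: buyers pay $89, suppliers receive $53, Q = 268. (Wedge: Pb − Ps = 36.)

Buyers pay $89; suppliers receive $53; quantity = 268.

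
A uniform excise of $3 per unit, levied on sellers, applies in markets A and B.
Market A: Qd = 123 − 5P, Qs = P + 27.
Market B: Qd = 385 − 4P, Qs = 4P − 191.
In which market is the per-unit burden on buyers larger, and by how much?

Market B, by $1.

Market A: pre-tax P* = $16, Q* = 43; post-tax Q = 40.5; per-unit burden on buyers = $0.5.
Market B: pre-tax P* = $72, Q* = 97; post-tax Q = 91; per-unit burden on buyers = $1.5.
Difference: $0.5 vs $1.5 → market B is larger by $1.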